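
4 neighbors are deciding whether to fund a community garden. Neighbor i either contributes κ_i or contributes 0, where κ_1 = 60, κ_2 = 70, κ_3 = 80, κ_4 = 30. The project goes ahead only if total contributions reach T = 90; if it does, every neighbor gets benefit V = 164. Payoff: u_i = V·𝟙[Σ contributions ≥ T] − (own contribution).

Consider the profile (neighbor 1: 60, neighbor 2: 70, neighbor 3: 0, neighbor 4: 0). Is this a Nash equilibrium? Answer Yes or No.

Total = 130 ≥ 90: provided.
Neighbor 1 (pledges 60, payoff 104): dropping to 0 → total 70, payoff 0. No gain.
Neighbor 2 (pledges 70, payoff 94): dropping to 0 → total 60, payoff 0. No gain.
Neighbor 3 (pledges 0, payoff 164): pledging 80 → total 210, payoff 84. No gain.
Neighbor 4 (pledges 0, payoff 164): pledging 30 → total 160, payoff 134. No gain.

Yes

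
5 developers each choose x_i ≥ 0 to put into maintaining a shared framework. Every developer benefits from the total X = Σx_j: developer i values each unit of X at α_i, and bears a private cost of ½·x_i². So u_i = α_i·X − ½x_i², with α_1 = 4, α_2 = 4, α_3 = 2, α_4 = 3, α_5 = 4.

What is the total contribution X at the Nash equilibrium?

17

Developer i's FOC: ∂u_i/∂x_i = α_i − x_i = 0, so x_i* = α_i.
NE contributions = (4, 4, 2, 3, 4); X = 17.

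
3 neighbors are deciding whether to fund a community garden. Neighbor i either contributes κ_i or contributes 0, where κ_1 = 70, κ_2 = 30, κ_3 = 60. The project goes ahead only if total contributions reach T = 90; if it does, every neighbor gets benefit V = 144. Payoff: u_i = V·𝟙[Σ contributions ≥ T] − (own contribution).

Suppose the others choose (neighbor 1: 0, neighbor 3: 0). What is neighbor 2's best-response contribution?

Others' total = 0. Even contributing 30 gives 30 < 90: no benefit either way.
Best response: 0.

0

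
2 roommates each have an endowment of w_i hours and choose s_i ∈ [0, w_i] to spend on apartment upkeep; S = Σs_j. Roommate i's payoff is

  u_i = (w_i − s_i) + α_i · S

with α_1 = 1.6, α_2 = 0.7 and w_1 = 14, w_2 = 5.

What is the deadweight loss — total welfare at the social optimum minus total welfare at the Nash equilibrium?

6.5

∂u_i/∂s_i = α_i − 1, so roommate i contributes w_i if α_i > 1, else 0.
α_i > 1 for i ∈ {1}; NE contributions (14, 0), S = 14.
W^NE = Σw_i − S^NE + (Σα_i)·S^NE = 19 + 1.3·14 = 37.2.
Planner: ∂(Σu_j)/∂s_i = Σα_j − 1 = 1.3 > 0, so everyone contributes w_i; S^SO = 19, W^SO = 19 + 1.3·19 = 43.7.
Deadweight loss = 6.5.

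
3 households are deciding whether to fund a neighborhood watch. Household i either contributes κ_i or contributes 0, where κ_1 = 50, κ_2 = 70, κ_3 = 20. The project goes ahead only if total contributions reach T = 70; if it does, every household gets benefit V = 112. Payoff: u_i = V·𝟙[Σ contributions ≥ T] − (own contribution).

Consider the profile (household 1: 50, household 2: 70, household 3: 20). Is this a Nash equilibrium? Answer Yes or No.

Total = 140 ≥ 70: provided.
Household 1 (pledges 50, payoff 62): dropping to 0 → total 90, payoff 112. Profitable deviation.

No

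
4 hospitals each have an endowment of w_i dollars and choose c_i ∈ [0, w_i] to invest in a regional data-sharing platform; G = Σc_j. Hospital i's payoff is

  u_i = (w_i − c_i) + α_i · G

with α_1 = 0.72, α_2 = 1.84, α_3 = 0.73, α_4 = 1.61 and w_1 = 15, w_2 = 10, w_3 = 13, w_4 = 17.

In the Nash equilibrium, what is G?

27

∂u_i/∂c_i = α_i − 1, so hospital i contributes w_i if α_i > 1, else 0.
α_i > 1 for i ∈ {2, 4}; NE contributions (0, 10, 0, 17), G = 27.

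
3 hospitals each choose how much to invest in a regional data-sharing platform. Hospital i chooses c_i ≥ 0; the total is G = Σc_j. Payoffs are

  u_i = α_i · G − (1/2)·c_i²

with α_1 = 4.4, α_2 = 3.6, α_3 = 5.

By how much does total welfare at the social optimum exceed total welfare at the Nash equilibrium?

Hospital i's FOC: ∂u_i/∂c_i = α_i − c_i = 0, so c_i* = α_i.
NE contributions = (4.4, 3.6, 5); G = 13.
W^NE = (Σα)·G − ½Σα_i² = 13² − ½·57.32 = 140.34.
Planner sets c_i = Σα_j = 13 for every i, so G^SO = 3·13 = 39.
W^SO = (Σα)·G^SO − ½·3·(Σα)² = (3/2)·13² = 253.5.
Deadweight loss = W^SO − W^NE = 113.16.

113.16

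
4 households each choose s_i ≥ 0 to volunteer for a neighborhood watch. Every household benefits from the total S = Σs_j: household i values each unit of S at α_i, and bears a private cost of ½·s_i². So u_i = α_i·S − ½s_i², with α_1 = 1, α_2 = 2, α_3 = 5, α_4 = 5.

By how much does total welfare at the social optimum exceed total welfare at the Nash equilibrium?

Household i's FOC: ∂u_i/∂s_i = α_i − s_i = 0, so s_i* = α_i.
NE contributions = (1, 2, 5, 5); S = 13.
W^NE = (Σα)·S − ½Σα_i² = 13² − ½·55 = 141.5.
Planner sets s_i = Σα_j = 13 for every i, so S^SO = 4·13 = 52.
W^SO = (Σα)·S^SO − ½·4·(Σα)² = (4/2)·13² = 338.
Deadweight loss = W^SO − W^NE = 196.5.

196.5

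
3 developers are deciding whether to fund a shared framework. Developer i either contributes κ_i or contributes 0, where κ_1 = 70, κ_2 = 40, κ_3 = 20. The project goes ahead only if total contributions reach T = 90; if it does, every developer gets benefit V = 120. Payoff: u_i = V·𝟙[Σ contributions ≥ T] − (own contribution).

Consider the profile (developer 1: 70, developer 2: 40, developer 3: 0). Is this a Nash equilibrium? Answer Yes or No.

Yes

Total = 110 ≥ 90: provided.
Developer 1 (pledges 70, payoff 50): dropping to 0 → total 40, payoff 0. No gain.
Developer 2 (pledges 40, payoff 80): dropping to 0 → total 70, payoff 0. No gain.
Developer 3 (pledges 0, payoff 120): pledging 20 → total 130, payoff 100. No gain.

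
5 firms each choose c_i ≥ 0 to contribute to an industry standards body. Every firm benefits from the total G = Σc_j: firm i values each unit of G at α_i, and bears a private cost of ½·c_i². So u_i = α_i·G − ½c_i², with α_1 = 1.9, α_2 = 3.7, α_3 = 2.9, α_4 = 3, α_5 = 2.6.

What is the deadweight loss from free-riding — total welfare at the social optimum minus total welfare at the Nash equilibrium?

Firm i's FOC: ∂u_i/∂c_i = α_i − c_i = 0, so c_i* = α_i.
NE contributions = (1.9, 3.7, 2.9, 3, 2.6); G = 14.1.
W^NE = (Σα)·G − ½Σα_i² = 14.1² − ½·41.47 = 178.075.
Planner sets c_i = Σα_j = 14.1 for every i, so G^SO = 5·14.1 = 70.5.
W^SO = (Σα)·G^SO − ½·5·(Σα)² = (5/2)·14.1² = 497.025.
Deadweight loss = W^SO − W^NE = 318.95.

318.95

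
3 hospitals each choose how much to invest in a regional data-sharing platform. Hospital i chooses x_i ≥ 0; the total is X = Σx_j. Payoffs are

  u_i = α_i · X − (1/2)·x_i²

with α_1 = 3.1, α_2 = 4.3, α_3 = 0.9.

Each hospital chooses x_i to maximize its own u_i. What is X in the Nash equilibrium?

8.3

Hospital i's FOC: ∂u_i/∂x_i = α_i − x_i = 0, so x_i* = α_i.
NE contributions = (3.1, 4.3, 0.9); X = 8.3.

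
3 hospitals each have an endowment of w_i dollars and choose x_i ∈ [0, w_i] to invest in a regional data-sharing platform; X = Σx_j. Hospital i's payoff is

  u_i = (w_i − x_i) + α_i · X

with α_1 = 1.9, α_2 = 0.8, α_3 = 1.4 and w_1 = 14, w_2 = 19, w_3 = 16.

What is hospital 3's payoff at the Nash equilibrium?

∂u_i/∂x_i = α_i − 1, so hospital i contributes w_i if α_i > 1, else 0.
α_i > 1 for i ∈ {1, 3}; NE contributions (14, 0, 16), X = 30.
u_3 = (16 − 16) + 1.4·30 = 42.

42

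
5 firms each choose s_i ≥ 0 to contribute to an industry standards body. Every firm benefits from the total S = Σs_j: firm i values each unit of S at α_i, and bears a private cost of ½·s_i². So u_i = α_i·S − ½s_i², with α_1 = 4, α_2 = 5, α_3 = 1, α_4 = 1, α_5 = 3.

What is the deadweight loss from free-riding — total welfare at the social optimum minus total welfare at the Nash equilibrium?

320

Firm i's FOC: ∂u_i/∂s_i = α_i − s_i = 0, so s_i* = α_i.
NE contributions = (4, 5, 1, 1, 3); S = 14.
W^NE = (Σα)·S − ½Σα_i² = 14² − ½·52 = 170.
Planner sets s_i = Σα_j = 14 for every i, so S^SO = 5·14 = 70.
W^SO = (Σα)·S^SO − ½·5·(Σα)² = (5/2)·14² = 490.
Deadweight loss = W^SO − W^NE = 320.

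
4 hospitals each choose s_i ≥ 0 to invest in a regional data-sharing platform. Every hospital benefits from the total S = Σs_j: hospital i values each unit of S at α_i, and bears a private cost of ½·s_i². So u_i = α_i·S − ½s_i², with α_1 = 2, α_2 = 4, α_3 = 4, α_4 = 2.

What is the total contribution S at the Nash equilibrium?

Hospital i's FOC: ∂u_i/∂s_i = α_i − s_i = 0, so s_i* = α_i.
NE contributions = (2, 4, 4, 2); S = 12.

12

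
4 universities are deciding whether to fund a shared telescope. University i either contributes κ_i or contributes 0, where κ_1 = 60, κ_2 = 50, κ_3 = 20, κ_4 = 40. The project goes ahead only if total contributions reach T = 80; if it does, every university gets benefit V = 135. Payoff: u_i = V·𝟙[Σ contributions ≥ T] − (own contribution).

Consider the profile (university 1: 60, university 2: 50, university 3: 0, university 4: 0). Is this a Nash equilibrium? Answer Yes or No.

Yes

Total = 110 ≥ 80: provided.
University 1 (pledges 60, payoff 75): dropping to 0 → total 50, payoff 0. No gain.
University 2 (pledges 50, payoff 85): dropping to 0 → total 60, payoff 0. No gain.
University 3 (pledges 0, payoff 135): pledging 20 → total 130, payoff 115. No gain.
University 4 (pledges 0, payoff 135): pledging 40 → total 150, payoff 95. No gain.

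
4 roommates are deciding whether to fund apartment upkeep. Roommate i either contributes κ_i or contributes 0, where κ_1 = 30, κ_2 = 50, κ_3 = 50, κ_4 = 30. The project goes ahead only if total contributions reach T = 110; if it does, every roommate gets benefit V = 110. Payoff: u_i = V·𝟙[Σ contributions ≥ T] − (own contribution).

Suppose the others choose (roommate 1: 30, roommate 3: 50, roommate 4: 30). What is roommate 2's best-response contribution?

Others' total = 110 ≥ 110; contributing adds cost 50 for no extra benefit.
Best response: 0.

0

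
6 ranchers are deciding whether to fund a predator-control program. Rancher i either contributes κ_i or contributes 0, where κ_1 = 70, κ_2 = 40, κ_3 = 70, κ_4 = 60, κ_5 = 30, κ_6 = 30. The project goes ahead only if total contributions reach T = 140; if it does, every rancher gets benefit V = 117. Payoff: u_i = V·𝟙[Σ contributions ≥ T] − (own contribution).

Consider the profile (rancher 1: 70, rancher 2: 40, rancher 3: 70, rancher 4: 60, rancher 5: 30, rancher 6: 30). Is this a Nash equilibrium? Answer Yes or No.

No

Total = 300 ≥ 140: provided.
Rancher 1 (pledges 70, payoff 47): dropping to 0 → total 230, payoff 117. Profitable deviation.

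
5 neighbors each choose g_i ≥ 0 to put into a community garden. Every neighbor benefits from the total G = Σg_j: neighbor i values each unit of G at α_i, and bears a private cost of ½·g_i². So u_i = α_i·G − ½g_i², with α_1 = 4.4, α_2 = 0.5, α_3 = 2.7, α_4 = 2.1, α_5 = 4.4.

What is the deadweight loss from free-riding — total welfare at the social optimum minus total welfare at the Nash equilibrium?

323.55

Neighbor i's FOC: ∂u_i/∂g_i = α_i − g_i = 0, so g_i* = α_i.
NE contributions = (4.4, 0.5, 2.7, 2.1, 4.4); G = 14.1.
W^NE = (Σα)·G − ½Σα_i² = 14.1² − ½·50.67 = 173.475.
Planner sets g_i = Σα_j = 14.1 for every i, so G^SO = 5·14.1 = 70.5.
W^SO = (Σα)·G^SO − ½·5·(Σα)² = (5/2)·14.1² = 497.025.
Deadweight loss = W^SO − W^NE = 323.55.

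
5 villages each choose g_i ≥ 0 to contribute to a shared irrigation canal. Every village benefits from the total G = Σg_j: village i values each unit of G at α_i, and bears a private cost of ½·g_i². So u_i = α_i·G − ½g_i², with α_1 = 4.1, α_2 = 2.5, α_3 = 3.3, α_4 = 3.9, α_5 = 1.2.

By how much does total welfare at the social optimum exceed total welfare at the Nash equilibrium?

362.8

Village i's FOC: ∂u_i/∂g_i = α_i − g_i = 0, so g_i* = α_i.
NE contributions = (4.1, 2.5, 3.3, 3.9, 1.2); G = 15.
W^NE = (Σα)·G − ½Σα_i² = 15² − ½·50.6 = 199.7.
Planner sets g_i = Σα_j = 15 for every i, so G^SO = 5·15 = 75.
W^SO = (Σα)·G^SO − ½·5·(Σα)² = (5/2)·15² = 562.5.
Deadweight loss = W^SO − W^NE = 362.8.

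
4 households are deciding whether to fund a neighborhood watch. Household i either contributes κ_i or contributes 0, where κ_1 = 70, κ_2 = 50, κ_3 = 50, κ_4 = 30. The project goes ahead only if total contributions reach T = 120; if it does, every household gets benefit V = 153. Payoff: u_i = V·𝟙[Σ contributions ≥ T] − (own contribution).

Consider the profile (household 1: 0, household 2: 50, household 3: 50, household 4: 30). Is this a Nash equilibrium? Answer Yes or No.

Total = 130 ≥ 120: provided.
Household 1 (pledges 0, payoff 153): pledging 70 → total 200, payoff 83. No gain.
Household 2 (pledges 50, payoff 103): dropping to 0 → total 80, payoff 0. No gain.
Household 3 (pledges 50, payoff 103): dropping to 0 → total 80, payoff 0. No gain.
Household 4 (pledges 30, payoff 123): dropping to 0 → total 100, payoff 0. No gain.

Yes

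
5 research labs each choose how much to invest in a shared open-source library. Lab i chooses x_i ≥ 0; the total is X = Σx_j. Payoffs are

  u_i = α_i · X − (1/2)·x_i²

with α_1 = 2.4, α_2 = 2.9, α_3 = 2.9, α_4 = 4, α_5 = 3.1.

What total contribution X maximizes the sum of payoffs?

76.5

Planner FOC: ∂(Σu_j)/∂x_i = (Σα_j) − x_i = 0, so x_i^SO = Σα_j = 15.3 for every i; X^SO = 76.5.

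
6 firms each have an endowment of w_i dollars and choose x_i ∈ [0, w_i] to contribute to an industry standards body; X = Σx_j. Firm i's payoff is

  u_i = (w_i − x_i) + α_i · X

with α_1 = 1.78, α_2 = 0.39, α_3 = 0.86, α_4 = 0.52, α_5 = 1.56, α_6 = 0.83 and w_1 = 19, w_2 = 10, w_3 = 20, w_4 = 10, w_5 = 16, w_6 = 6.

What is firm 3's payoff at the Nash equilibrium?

50.1

∂u_i/∂x_i = α_i − 1, so firm i contributes w_i if α_i > 1, else 0.
α_i > 1 for i ∈ {1, 5}; NE contributions (19, 0, 0, 0, 16, 0), X = 35.
u_3 = (20 − 0) + 0.86·35 = 50.1.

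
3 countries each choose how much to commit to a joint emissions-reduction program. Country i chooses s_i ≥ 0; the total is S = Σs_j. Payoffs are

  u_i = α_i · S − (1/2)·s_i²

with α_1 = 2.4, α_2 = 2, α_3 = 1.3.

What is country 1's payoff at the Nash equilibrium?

10.8

Country i's FOC: ∂u_i/∂s_i = α_i − s_i = 0, so s_i* = α_i.
NE contributions = (2.4, 2, 1.3); S = 5.7.
u_1 = α_1·S − ½·(s_1)² = 2.4·5.7 − ½·2.4² = 10.8.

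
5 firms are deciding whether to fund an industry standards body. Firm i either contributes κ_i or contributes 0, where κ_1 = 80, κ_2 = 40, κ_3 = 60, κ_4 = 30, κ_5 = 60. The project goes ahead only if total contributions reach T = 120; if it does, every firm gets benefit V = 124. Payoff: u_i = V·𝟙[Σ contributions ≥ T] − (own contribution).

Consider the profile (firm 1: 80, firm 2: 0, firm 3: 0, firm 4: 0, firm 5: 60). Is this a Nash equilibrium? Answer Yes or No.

Yes

Total = 140 ≥ 120: provided.
Firm 1 (pledges 80, payoff 44): dropping to 0 → total 60, payoff 0. No gain.
Firm 2 (pledges 0, payoff 124): pledging 40 → total 180, payoff 84. No gain.
Firm 3 (pledges 0, payoff 124): pledging 60 → total 200, payoff 64. No gain.
Firm 4 (pledges 0, payoff 124): pledging 30 → total 170, payoff 94. No gain.
Firm 5 (pledges 60, payoff 64): dropping to 0 → total 80, payoff 0. No gain.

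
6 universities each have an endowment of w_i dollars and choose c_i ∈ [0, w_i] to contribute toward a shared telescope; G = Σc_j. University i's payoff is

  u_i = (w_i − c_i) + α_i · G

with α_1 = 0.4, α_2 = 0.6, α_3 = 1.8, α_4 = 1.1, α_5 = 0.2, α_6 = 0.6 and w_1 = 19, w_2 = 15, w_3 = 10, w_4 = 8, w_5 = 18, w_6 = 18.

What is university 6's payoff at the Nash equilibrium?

∂u_i/∂c_i = α_i − 1, so university i contributes w_i if α_i > 1, else 0.
α_i > 1 for i ∈ {3, 4}; NE contributions (0, 0, 10, 8, 0, 0), G = 18.
u_6 = (18 − 0) + 0.6·18 = 28.8.

28.8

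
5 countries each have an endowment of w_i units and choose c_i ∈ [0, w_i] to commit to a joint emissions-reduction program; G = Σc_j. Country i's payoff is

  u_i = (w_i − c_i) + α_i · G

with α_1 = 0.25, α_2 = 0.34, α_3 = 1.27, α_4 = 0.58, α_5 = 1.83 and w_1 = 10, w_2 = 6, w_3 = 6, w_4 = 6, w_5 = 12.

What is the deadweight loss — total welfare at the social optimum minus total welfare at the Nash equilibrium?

∂u_i/∂c_i = α_i − 1, so country i contributes w_i if α_i > 1, else 0.
α_i > 1 for i ∈ {3, 5}; NE contributions (0, 0, 6, 0, 12), G = 18.
W^NE = Σw_i − G^NE + (Σα_i)·G^NE = 40 + 3.27·18 = 98.86.
Planner: ∂(Σu_j)/∂c_i = Σα_j − 1 = 3.27 > 0, so everyone contributes w_i; G^SO = 40, W^SO = 40 + 3.27·40 = 170.8.
Deadweight loss = 71.94.

71.94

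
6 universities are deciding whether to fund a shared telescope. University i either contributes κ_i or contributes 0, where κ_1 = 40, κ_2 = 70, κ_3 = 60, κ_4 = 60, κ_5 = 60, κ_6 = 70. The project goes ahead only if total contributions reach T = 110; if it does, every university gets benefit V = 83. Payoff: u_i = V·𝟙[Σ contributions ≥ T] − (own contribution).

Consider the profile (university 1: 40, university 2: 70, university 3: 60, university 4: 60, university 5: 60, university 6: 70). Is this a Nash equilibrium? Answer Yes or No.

Total = 360 ≥ 110: provided.
University 1 (pledges 40, payoff 43): dropping to 0 → total 320, payoff 83. Profitable deviation.

No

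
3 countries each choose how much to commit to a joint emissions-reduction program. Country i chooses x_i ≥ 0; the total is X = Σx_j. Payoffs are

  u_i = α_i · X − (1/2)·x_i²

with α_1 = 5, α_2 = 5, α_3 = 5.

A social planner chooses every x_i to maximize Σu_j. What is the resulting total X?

45

Planner FOC: ∂(Σu_j)/∂x_i = (Σα_j) − x_i = 0, so x_i^SO = Σα_j = 15 for every i; X^SO = 45.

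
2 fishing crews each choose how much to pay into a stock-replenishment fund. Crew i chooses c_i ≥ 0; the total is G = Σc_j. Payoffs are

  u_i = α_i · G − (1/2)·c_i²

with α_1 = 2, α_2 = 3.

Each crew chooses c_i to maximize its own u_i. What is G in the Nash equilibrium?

5

Crew i's FOC: ∂u_i/∂c_i = α_i − c_i = 0, so c_i* = α_i.
NE contributions = (2, 3); G = 5.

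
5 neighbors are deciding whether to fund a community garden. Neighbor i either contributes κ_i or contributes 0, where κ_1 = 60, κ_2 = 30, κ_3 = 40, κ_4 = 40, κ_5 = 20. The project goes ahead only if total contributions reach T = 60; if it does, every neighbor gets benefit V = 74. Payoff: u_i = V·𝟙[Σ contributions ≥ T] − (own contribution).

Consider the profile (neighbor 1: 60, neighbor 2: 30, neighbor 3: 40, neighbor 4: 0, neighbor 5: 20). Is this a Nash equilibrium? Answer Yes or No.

Total = 150 ≥ 60: provided.
Neighbor 1 (pledges 60, payoff 14): dropping to 0 → total 90, payoff 74. Profitable deviation.

No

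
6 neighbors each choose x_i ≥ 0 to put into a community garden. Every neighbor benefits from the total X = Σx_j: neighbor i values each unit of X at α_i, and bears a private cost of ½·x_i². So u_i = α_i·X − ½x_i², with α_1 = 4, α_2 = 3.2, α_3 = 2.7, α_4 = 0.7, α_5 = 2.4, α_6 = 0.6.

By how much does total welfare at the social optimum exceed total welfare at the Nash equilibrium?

Neighbor i's FOC: ∂u_i/∂x_i = α_i − x_i = 0, so x_i* = α_i.
NE contributions = (4, 3.2, 2.7, 0.7, 2.4, 0.6); X = 13.6.
W^NE = (Σα)·X − ½Σα_i² = 13.6² − ½·40.14 = 164.89.
Planner sets x_i = Σα_j = 13.6 for every i, so X^SO = 6·13.6 = 81.6.
W^SO = (Σα)·X^SO − ½·6·(Σα)² = (6/2)·13.6² = 554.88.
Deadweight loss = W^SO − W^NE = 389.99.

389.99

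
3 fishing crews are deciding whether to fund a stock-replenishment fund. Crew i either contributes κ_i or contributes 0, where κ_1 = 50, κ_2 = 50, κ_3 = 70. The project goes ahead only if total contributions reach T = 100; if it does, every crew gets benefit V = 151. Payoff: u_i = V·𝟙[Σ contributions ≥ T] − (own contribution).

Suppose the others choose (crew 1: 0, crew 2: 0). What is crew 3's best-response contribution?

Others' total = 0. Even contributing 70 gives 70 < 100: no benefit either way.
Best response: 0.

0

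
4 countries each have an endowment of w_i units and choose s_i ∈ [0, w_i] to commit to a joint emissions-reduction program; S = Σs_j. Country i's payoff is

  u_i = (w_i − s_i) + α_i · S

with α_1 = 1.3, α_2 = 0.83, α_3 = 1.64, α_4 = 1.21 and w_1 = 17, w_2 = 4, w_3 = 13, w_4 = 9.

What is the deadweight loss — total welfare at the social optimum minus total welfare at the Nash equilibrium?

∂u_i/∂s_i = α_i − 1, so country i contributes w_i if α_i > 1, else 0.
α_i > 1 for i ∈ {1, 3, 4}; NE contributions (17, 0, 13, 9), S = 39.
W^NE = Σw_i − S^NE + (Σα_i)·S^NE = 43 + 3.98·39 = 198.22.
Planner: ∂(Σu_j)/∂s_i = Σα_j − 1 = 3.98 > 0, so everyone contributes w_i; S^SO = 43, W^SO = 43 + 3.98·43 = 214.14.
Deadweight loss = 15.92.

15.92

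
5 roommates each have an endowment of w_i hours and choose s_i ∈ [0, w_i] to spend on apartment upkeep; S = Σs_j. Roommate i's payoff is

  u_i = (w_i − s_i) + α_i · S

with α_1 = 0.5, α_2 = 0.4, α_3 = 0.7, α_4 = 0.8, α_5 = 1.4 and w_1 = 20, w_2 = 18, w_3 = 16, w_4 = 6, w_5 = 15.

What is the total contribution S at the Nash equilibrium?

∂u_i/∂s_i = α_i − 1, so roommate i contributes w_i if α_i > 1, else 0.
α_i > 1 for i ∈ {5}; NE contributions (0, 0, 0, 0, 15), S = 15.

15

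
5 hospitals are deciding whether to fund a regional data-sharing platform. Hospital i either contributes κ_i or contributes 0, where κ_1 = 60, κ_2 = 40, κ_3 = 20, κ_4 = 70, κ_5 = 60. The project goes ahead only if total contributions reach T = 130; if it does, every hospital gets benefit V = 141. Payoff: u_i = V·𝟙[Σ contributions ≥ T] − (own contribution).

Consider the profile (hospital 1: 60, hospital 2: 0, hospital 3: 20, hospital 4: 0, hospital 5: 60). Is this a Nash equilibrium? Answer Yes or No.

Total = 140 ≥ 130: provided.
Hospital 1 (pledges 60, payoff 81): dropping to 0 → total 80, payoff 0. No gain.
Hospital 2 (pledges 0, payoff 141): pledging 40 → total 180, payoff 101. No gain.
Hospital 3 (pledges 20, payoff 121): dropping to 0 → total 120, payoff 0. No gain.
Hospital 4 (pledges 0, payoff 141): pledging 70 → total 210, payoff 71. No gain.
Hospital 5 (pledges 60, payoff 81): dropping to 0 → total 80, payoff 0. No gain.

Yes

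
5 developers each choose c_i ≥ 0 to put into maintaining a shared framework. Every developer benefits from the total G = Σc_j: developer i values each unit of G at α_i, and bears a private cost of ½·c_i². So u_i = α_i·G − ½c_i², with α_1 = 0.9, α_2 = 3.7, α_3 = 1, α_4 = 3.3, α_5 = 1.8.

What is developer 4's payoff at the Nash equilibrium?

29.865

Developer i's FOC: ∂u_i/∂c_i = α_i − c_i = 0, so c_i* = α_i.
NE contributions = (0.9, 3.7, 1, 3.3, 1.8); G = 10.7.
u_4 = α_4·G − ½·(c_4)² = 3.3·10.7 − ½·3.3² = 29.865.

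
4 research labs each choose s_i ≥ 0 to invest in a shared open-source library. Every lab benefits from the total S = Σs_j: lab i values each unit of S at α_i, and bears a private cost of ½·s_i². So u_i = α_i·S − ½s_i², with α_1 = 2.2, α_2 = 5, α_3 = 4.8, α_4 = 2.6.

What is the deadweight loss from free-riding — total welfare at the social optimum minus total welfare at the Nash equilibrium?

242.98

Lab i's FOC: ∂u_i/∂s_i = α_i − s_i = 0, so s_i* = α_i.
NE contributions = (2.2, 5, 4.8, 2.6); S = 14.6.
W^NE = (Σα)·S − ½Σα_i² = 14.6² − ½·59.64 = 183.34.
Planner sets s_i = Σα_j = 14.6 for every i, so S^SO = 4·14.6 = 58.4.
W^SO = (Σα)·S^SO − ½·4·(Σα)² = (4/2)·14.6² = 426.32.
Deadweight loss = W^SO − W^NE = 242.98.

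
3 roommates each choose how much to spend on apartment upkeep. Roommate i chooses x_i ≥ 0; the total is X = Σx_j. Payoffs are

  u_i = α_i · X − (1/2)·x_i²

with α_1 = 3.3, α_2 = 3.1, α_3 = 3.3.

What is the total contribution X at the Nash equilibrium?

9.7

Roommate i's FOC: ∂u_i/∂x_i = α_i − x_i = 0, so x_i* = α_i.
NE contributions = (3.3, 3.1, 3.3); X = 9.7.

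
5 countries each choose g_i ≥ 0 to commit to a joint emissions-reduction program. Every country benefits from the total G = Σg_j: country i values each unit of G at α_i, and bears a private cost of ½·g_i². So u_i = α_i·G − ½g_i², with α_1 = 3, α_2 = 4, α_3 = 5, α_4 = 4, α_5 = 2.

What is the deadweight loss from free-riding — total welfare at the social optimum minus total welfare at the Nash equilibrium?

Country i's FOC: ∂u_i/∂g_i = α_i − g_i = 0, so g_i* = α_i.
NE contributions = (3, 4, 5, 4, 2); G = 18.
W^NE = (Σα)·G − ½Σα_i² = 18² − ½·70 = 289.
Planner sets g_i = Σα_j = 18 for every i, so G^SO = 5·18 = 90.
W^SO = (Σα)·G^SO − ½·5·(Σα)² = (5/2)·18² = 810.
Deadweight loss = W^SO − W^NE = 521.

521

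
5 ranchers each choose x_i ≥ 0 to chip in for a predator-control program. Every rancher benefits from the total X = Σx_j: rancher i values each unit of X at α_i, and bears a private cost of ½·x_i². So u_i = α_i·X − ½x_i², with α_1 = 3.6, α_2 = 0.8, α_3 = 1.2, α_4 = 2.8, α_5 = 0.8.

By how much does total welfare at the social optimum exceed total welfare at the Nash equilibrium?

138.72

Rancher i's FOC: ∂u_i/∂x_i = α_i − x_i = 0, so x_i* = α_i.
NE contributions = (3.6, 0.8, 1.2, 2.8, 0.8); X = 9.2.
W^NE = (Σα)·X − ½Σα_i² = 9.2² − ½·23.52 = 72.88.
Planner sets x_i = Σα_j = 9.2 for every i, so X^SO = 5·9.2 = 46.
W^SO = (Σα)·X^SO − ½·5·(Σα)² = (5/2)·9.2² = 211.6.
Deadweight loss = W^SO − W^NE = 138.72.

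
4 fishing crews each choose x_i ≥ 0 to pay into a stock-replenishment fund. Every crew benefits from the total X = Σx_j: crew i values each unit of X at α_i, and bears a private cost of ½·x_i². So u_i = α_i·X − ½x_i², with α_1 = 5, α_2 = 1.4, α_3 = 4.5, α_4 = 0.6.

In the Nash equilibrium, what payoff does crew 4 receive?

Crew i's FOC: ∂u_i/∂x_i = α_i − x_i = 0, so x_i* = α_i.
NE contributions = (5, 1.4, 4.5, 0.6); X = 11.5.
u_4 = α_4·X − ½·(x_4)² = 0.6·11.5 − ½·0.6² = 6.72.

6.72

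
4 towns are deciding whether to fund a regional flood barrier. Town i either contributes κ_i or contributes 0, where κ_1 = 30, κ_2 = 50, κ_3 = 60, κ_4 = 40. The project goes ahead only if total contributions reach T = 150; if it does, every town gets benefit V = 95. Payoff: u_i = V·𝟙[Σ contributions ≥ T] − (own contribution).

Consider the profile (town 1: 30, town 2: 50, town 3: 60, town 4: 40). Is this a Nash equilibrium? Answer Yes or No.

No

Total = 180 ≥ 150: provided.
Town 1 (pledges 30, payoff 65): dropping to 0 → total 150, payoff 95. Profitable deviation.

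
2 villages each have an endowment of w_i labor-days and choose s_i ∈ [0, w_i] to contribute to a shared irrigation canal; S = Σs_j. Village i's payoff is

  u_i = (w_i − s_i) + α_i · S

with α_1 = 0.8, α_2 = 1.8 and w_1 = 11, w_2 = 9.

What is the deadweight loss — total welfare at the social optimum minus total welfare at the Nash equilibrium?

∂u_i/∂s_i = α_i − 1, so village i contributes w_i if α_i > 1, else 0.
α_i > 1 for i ∈ {2}; NE contributions (0, 9), S = 9.
W^NE = Σw_i − S^NE + (Σα_i)·S^NE = 20 + 1.6·9 = 34.4.
Planner: ∂(Σu_j)/∂s_i = Σα_j − 1 = 1.6 > 0, so everyone contributes w_i; S^SO = 20, W^SO = 20 + 1.6·20 = 52.
Deadweight loss = 17.6.

17.6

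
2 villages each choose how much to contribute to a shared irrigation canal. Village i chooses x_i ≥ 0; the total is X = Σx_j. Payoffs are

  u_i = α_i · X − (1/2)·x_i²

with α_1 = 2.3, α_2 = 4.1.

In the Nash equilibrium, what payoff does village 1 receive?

12.075

Village i's FOC: ∂u_i/∂x_i = α_i − x_i = 0, so x_i* = α_i.
NE contributions = (2.3, 4.1); X = 6.4.
u_1 = α_1·X − ½·(x_1)² = 2.3·6.4 − ½·2.3² = 12.075.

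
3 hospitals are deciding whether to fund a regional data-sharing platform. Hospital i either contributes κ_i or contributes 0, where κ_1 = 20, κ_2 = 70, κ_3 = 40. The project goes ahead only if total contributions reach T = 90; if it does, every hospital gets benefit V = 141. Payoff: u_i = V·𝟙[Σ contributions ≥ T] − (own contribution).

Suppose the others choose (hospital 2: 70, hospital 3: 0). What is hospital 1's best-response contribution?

20

Others' total = 70. Contributing 20 brings total to 90 ≥ 90: gain V − κ_1 = 121.
Best response: 20.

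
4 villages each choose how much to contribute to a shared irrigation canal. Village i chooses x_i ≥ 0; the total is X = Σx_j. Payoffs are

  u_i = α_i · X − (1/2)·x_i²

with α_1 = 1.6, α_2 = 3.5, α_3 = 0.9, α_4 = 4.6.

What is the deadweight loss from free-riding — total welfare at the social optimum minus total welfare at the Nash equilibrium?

Village i's FOC: ∂u_i/∂x_i = α_i − x_i = 0, so x_i* = α_i.
NE contributions = (1.6, 3.5, 0.9, 4.6); X = 10.6.
W^NE = (Σα)·X − ½Σα_i² = 10.6² − ½·36.78 = 93.97.
Planner sets x_i = Σα_j = 10.6 for every i, so X^SO = 4·10.6 = 42.4.
W^SO = (Σα)·X^SO − ½·4·(Σα)² = (4/2)·10.6² = 224.72.
Deadweight loss = W^SO − W^NE = 130.75.

130.75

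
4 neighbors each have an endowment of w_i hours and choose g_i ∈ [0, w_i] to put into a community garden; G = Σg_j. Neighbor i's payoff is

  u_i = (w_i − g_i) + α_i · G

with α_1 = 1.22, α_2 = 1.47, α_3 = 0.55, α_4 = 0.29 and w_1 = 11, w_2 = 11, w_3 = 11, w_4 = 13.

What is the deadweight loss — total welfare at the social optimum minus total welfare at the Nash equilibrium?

∂u_i/∂g_i = α_i − 1, so neighbor i contributes w_i if α_i > 1, else 0.
α_i > 1 for i ∈ {1, 2}; NE contributions (11, 11, 0, 0), G = 22.
W^NE = Σw_i − G^NE + (Σα_i)·G^NE = 46 + 2.53·22 = 101.66.
Planner: ∂(Σu_j)/∂g_i = Σα_j − 1 = 2.53 > 0, so everyone contributes w_i; G^SO = 46, W^SO = 46 + 2.53·46 = 162.38.
Deadweight loss = 60.72.

60.72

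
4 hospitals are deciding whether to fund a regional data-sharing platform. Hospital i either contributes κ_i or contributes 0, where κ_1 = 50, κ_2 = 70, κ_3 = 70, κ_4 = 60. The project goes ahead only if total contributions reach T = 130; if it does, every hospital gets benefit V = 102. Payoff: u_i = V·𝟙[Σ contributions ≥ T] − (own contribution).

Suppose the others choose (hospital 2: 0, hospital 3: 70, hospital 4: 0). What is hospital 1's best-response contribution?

0

Others' total = 70. Even contributing 50 gives 120 < 130: no benefit either way.
Best response: 0.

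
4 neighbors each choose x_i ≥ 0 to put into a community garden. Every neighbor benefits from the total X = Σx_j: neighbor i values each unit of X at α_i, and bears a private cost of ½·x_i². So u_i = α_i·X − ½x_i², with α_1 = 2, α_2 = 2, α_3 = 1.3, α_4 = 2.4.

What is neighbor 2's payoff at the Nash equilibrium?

Neighbor i's FOC: ∂u_i/∂x_i = α_i − x_i = 0, so x_i* = α_i.
NE contributions = (2, 2, 1.3, 2.4); X = 7.7.
u_2 = α_2·X − ½·(x_2)² = 2·7.7 − ½·2² = 13.4.

13.4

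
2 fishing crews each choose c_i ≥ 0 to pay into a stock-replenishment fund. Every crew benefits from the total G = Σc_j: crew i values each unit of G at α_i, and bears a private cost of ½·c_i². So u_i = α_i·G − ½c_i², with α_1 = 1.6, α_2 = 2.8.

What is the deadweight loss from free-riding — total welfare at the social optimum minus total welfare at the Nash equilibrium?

Crew i's FOC: ∂u_i/∂c_i = α_i − c_i = 0, so c_i* = α_i.
NE contributions = (1.6, 2.8); G = 4.4.
W^NE = (Σα)·G − ½Σα_i² = 4.4² − ½·10.4 = 14.16.
Planner sets c_i = Σα_j = 4.4 for every i, so G^SO = 2·4.4 = 8.8.
W^SO = (Σα)·G^SO − ½·2·(Σα)² = (2/2)·4.4² = 19.36.
Deadweight loss = W^SO − W^NE = 5.2.

5.2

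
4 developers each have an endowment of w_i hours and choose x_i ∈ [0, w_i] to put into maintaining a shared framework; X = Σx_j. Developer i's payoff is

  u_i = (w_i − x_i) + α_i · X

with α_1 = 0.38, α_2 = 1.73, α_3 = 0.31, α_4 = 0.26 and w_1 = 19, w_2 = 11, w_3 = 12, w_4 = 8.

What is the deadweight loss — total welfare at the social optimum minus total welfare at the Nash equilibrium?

65.52

∂u_i/∂x_i = α_i − 1, so developer i contributes w_i if α_i > 1, else 0.
α_i > 1 for i ∈ {2}; NE contributions (0, 11, 0, 0), X = 11.
W^NE = Σw_i − X^NE + (Σα_i)·X^NE = 50 + 1.68·11 = 68.48.
Planner: ∂(Σu_j)/∂x_i = Σα_j − 1 = 1.68 > 0, so everyone contributes w_i; X^SO = 50, W^SO = 50 + 1.68·50 = 134.
Deadweight loss = 65.52.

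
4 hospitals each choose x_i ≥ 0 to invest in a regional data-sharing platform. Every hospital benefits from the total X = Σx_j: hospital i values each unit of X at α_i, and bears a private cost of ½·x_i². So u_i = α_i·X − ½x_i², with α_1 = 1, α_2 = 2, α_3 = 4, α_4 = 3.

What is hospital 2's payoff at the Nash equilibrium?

18

Hospital i's FOC: ∂u_i/∂x_i = α_i − x_i = 0, so x_i* = α_i.
NE contributions = (1, 2, 4, 3); X = 10.
u_2 = α_2·X − ½·(x_2)² = 2·10 − ½·2² = 18.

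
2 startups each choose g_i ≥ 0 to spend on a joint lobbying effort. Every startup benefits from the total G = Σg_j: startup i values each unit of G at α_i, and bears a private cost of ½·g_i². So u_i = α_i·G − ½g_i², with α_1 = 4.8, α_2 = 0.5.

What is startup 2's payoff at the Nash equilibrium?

Startup i's FOC: ∂u_i/∂g_i = α_i − g_i = 0, so g_i* = α_i.
NE contributions = (4.8, 0.5); G = 5.3.
u_2 = α_2·G − ½·(g_2)² = 0.5·5.3 − ½·0.5² = 2.525.

2.525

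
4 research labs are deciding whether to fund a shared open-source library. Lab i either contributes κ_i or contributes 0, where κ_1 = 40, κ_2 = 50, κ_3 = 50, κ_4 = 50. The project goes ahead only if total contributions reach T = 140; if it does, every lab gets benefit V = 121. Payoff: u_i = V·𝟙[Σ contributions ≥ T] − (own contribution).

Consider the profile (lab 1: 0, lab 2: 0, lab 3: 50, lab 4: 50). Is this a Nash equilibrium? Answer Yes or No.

Total = 100 < 140: not provided.
Lab 1 (pledges 0, payoff 0): pledging 40 → total 140, payoff 81. Profitable deviation.

No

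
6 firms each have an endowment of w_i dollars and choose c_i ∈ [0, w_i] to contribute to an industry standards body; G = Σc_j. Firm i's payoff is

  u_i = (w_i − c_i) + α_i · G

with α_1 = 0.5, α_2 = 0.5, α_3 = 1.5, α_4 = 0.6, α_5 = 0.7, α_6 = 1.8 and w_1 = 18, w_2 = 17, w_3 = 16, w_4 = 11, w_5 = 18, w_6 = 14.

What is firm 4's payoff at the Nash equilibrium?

∂u_i/∂c_i = α_i − 1, so firm i contributes w_i if α_i > 1, else 0.
α_i > 1 for i ∈ {3, 6}; NE contributions (0, 0, 16, 0, 0, 14), G = 30.
u_4 = (11 − 0) + 0.6·30 = 29.

29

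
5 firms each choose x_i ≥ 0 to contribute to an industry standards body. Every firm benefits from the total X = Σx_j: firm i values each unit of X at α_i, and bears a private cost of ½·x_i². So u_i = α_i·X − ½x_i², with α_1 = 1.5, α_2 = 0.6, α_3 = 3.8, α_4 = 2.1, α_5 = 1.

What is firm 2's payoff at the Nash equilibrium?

Firm i's FOC: ∂u_i/∂x_i = α_i − x_i = 0, so x_i* = α_i.
NE contributions = (1.5, 0.6, 3.8, 2.1, 1); X = 9.
u_2 = α_2·X − ½·(x_2)² = 0.6·9 − ½·0.6² = 5.22.

5.22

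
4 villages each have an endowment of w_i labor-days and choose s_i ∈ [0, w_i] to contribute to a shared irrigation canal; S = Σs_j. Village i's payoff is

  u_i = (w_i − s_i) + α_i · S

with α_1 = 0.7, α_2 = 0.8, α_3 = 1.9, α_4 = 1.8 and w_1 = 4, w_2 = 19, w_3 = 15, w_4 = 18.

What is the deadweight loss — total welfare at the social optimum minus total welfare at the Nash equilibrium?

∂u_i/∂s_i = α_i − 1, so village i contributes w_i if α_i > 1, else 0.
α_i > 1 for i ∈ {3, 4}; NE contributions (0, 0, 15, 18), S = 33.
W^NE = Σw_i − S^NE + (Σα_i)·S^NE = 56 + 4.2·33 = 194.6.
Planner: ∂(Σu_j)/∂s_i = Σα_j − 1 = 4.2 > 0, so everyone contributes w_i; S^SO = 56, W^SO = 56 + 4.2·56 = 291.2.
Deadweight loss = 96.6.

96.6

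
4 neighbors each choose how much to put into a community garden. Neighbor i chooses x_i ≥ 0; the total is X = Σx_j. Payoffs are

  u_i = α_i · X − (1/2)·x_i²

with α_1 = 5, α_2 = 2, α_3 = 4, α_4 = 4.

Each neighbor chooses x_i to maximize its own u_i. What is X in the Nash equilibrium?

15

Neighbor i's FOC: ∂u_i/∂x_i = α_i − x_i = 0, so x_i* = α_i.
NE contributions = (5, 2, 4, 4); X = 15.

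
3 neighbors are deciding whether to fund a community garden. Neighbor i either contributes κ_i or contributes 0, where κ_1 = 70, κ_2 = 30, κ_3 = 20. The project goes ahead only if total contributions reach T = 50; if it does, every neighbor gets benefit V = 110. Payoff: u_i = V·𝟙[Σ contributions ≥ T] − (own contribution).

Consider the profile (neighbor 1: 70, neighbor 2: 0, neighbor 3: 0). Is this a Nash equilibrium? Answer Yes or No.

Yes

Total = 70 ≥ 50: provided.
Neighbor 1 (pledges 70, payoff 40): dropping to 0 → total 0, payoff 0. No gain.
Neighbor 2 (pledges 0, payoff 110): pledging 30 → total 100, payoff 80. No gain.
Neighbor 3 (pledges 0, payoff 110): pledging 20 → total 90, payoff 90. No gain.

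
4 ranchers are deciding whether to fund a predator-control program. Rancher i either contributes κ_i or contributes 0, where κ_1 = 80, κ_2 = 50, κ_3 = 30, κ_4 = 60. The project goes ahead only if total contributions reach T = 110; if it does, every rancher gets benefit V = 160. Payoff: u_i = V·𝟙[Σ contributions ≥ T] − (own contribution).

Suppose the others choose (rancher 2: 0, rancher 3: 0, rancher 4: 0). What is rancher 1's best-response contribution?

Others' total = 0. Even contributing 80 gives 80 < 110: no benefit either way.
Best response: 0.

0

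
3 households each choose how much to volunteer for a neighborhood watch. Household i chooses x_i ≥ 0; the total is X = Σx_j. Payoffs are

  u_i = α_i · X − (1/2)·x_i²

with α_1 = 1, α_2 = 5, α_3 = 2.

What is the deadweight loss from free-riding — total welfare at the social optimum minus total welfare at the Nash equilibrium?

47

Household i's FOC: ∂u_i/∂x_i = α_i − x_i = 0, so x_i* = α_i.
NE contributions = (1, 5, 2); X = 8.
W^NE = (Σα)·X − ½Σα_i² = 8² − ½·30 = 49.
Planner sets x_i = Σα_j = 8 for every i, so X^SO = 3·8 = 24.
W^SO = (Σα)·X^SO − ½·3·(Σα)² = (3/2)·8² = 96.
Deadweight loss = W^SO − W^NE = 47.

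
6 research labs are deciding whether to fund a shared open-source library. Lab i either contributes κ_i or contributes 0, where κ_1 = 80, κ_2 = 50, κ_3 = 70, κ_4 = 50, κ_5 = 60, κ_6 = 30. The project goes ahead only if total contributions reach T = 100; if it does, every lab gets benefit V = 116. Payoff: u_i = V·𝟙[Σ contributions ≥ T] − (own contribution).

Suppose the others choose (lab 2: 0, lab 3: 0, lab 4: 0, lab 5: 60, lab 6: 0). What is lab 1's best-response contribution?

Others' total = 60. Contributing 80 brings total to 140 ≥ 100: gain V − κ_1 = 36.
Best response: 80.

80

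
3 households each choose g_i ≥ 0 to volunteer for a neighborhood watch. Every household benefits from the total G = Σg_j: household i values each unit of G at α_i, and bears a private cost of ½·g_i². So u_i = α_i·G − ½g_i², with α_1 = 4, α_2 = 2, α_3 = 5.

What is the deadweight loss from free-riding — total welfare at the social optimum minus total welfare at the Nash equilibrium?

Household i's FOC: ∂u_i/∂g_i = α_i − g_i = 0, so g_i* = α_i.
NE contributions = (4, 2, 5); G = 11.
W^NE = (Σα)·G − ½Σα_i² = 11² − ½·45 = 98.5.
Planner sets g_i = Σα_j = 11 for every i, so G^SO = 3·11 = 33.
W^SO = (Σα)·G^SO − ½·3·(Σα)² = (3/2)·11² = 181.5.
Deadweight loss = W^SO − W^NE = 83.

83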